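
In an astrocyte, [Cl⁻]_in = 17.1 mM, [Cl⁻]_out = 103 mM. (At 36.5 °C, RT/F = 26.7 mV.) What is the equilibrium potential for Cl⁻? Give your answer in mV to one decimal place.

-47.9 mV

E = (26.7/z) · ln([Cl⁻]_out/[Cl⁻]_in) with z = -1.
For an anion, dividing by z = -1 reverses the sign.
= (26.7/-1) · ln(103/17.1) = -26.70 · ln(6.023)
= -26.70 · (1.7957) = -47.94 mV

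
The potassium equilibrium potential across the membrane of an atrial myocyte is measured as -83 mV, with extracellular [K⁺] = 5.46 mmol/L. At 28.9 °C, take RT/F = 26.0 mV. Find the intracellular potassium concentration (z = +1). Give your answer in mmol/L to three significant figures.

133 mmol/L

Nernst: E = (26.0/1) · ln([out]/[in]), so ln([out]/[in]) = -83.0 × 1 / 26.0 = -3.1923.
[out]/[in] = e^(-3.1923) = 0.04108.
[in] = 5.46 / 0.04108 = 132.9 mmol/L.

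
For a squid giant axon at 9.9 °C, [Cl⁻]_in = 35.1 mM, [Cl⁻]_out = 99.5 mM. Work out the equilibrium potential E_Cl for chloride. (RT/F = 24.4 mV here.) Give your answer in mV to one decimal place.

E = (24.4/z) · ln([Cl⁻]_out/[Cl⁻]_in) with z = -1.
For an anion, dividing by z = -1 reverses the sign.
= (24.4/-1) · ln(99.5/35.1) = -24.40 · ln(2.835)
= -24.40 · (1.0420) = -25.42 mV

-25.4 mV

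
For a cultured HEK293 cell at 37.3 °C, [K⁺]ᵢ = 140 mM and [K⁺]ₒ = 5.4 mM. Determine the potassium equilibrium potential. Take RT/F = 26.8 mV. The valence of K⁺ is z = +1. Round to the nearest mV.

-87 mV

E = (26.8/z) · ln([K⁺]_out/[K⁺]_in) with z = +1.
= (26.8/1) · ln(5.4/140) = 26.80 · ln(0.03857)
= 26.80 · (-3.2552) = -87.24 mV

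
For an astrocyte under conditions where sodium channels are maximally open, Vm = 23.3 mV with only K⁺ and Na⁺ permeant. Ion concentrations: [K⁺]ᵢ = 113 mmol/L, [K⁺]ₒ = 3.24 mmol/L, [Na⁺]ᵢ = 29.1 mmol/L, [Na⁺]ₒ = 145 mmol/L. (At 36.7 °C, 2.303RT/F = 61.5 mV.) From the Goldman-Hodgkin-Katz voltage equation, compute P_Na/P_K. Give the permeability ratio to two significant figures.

Let α = P_Na/P_K. GHK: Vm = 61.5·log₁₀[(Kₒ + α·Naₒ)/(Kᵢ + α·Naᵢ)].
10^(Vm/61.5) = 10^(23.3/61.5) = 2.3926
So 2.3926·(Kᵢ + α·Naᵢ) = Kₒ + α·Naₒ → α = (2.3926·113.0 − 3.24) / (145.0 − 2.3926·29.1)
α = (270.4 − 3.24) / (145.0 − 69.62) = 267.1/75.38 = 3.544

3.5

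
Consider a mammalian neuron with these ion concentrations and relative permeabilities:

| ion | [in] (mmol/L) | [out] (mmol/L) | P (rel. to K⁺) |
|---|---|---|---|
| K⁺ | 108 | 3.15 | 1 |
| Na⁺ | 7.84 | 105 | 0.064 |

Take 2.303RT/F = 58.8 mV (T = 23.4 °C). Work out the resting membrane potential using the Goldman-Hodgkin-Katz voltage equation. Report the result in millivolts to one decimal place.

Vm = 58.8 · log₁₀[(Σ P·[cation]ₒ + Σ P·[anion]ᵢ) / (Σ P·[cation]ᵢ + Σ P·[anion]ₒ)]
Numerator = 1×3.15 + 0.064×105 = 9.87
Denominator = 1×108 + 0.064×7.84 = 108.5
Vm = 58.8 · log₁₀(0.090966) = 58.8 × (-1.0411) = -61.22 mV

-61.2 mV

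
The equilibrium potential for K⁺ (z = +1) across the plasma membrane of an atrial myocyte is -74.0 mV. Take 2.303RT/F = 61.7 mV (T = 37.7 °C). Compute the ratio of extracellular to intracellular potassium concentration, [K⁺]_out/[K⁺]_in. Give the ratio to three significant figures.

log₁₀([out]/[in]) = E·z/(61.7) = -74.0 × 1 / 61.7 = -1.1994
[out]/[in] = 10^(-1.1994) = 0.06319

0.0632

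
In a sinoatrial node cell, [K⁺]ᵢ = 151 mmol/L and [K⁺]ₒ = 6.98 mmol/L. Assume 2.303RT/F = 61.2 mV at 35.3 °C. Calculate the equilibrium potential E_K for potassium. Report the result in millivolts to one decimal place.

E = (61.2/z) · log₁₀([K⁺]_out/[K⁺]_in) with z = +1.
= (61.2/1) · log₁₀(6.98/151) = 61.20 · log₁₀(0.04623)
= 61.20 · (-1.3351) = -81.71 mV

-81.7 mV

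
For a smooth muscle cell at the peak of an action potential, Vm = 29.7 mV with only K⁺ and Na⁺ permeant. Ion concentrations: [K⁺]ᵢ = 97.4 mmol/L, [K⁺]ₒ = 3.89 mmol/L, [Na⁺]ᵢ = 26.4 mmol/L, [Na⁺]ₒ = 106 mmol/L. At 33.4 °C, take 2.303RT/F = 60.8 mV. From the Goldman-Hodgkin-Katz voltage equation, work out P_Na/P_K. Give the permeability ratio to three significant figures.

Let α = P_Na/P_K. GHK: Vm = 60.8·log₁₀[(Kₒ + α·Naₒ)/(Kᵢ + α·Naᵢ)].
10^(Vm/60.8) = 10^(29.7/60.8) = 3.0795
So 3.0795·(Kᵢ + α·Naᵢ) = Kₒ + α·Naₒ → α = (3.0795·97.4 − 3.89) / (106.0 − 3.0795·26.4)
α = (299.9 − 3.89) / (106.0 − 81.3) = 296.1/24.7 = 11.99

12.0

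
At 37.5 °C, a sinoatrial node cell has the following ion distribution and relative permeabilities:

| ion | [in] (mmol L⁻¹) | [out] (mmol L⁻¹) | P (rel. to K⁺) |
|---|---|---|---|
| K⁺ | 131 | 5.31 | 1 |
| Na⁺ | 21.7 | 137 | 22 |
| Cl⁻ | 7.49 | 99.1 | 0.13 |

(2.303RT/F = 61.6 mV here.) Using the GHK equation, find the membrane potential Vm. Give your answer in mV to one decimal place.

42.3 mV

Vm = 61.6 · log₁₀[(Σ P·[cation]ₒ + Σ P·[anion]ᵢ) / (Σ P·[cation]ᵢ + Σ P·[anion]ₒ)]
Numerator = 1×5.31 + 22×137 + 0.13×7.49 = 3020
Denominator = 1×131 + 22×21.7 + 0.13×99.1 = 621.3
Vm = 61.6 · log₁₀(4.8614) = 61.6 × (0.6868) = 42.30 mV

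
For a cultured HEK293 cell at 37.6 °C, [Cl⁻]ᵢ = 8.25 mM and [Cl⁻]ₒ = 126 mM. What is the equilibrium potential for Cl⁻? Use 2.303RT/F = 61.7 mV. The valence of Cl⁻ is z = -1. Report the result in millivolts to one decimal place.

-73.0 mV

E = (61.7/z) · log₁₀([Cl⁻]_out/[Cl⁻]_in) with z = -1.
For an anion, dividing by z = -1 reverses the sign.
= (61.7/-1) · log₁₀(126/8.25) = -61.70 · log₁₀(15.27)
= -61.70 · (1.1839) = -73.05 mV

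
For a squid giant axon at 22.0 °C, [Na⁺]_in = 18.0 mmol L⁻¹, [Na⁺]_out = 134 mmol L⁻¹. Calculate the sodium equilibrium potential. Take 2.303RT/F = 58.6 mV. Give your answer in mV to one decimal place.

E = (58.6/z) · log₁₀([Na⁺]_out/[Na⁺]_in) with z = +1.
= (58.6/1) · log₁₀(134/18.0) = 58.60 · log₁₀(7.444)
= 58.60 · (0.8718) = 51.09 mV

51.1 mV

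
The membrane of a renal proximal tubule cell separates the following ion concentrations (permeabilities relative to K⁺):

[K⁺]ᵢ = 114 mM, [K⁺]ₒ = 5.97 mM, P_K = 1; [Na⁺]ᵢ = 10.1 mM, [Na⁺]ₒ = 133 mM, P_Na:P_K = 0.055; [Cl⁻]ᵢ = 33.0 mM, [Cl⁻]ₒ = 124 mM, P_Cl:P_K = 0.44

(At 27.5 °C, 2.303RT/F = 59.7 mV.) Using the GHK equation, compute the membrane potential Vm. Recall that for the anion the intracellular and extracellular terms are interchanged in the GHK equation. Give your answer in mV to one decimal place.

Vm = 59.7 · log₁₀[(Σ P·[cation]ₒ + Σ P·[anion]ᵢ) / (Σ P·[cation]ᵢ + Σ P·[anion]ₒ)]
Numerator = 1×5.97 + 0.055×133 + 0.44×33.0 = 27.8
Denominator = 1×114 + 0.055×10.1 + 0.44×124 = 169.1
Vm = 59.7 · log₁₀(0.16441) = 59.7 × (-0.7841) = -46.81 mV

-46.8 mV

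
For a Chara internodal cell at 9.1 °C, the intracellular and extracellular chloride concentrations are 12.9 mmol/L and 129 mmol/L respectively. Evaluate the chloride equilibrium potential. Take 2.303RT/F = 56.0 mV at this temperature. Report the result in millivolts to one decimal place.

E = (56.0/z) · log₁₀([Cl⁻]_out/[Cl⁻]_in) with z = -1.
For an anion, dividing by z = -1 reverses the sign.
= (56.0/-1) · log₁₀(129/12.9) = -56.00 · log₁₀(10)
= -56.00 · (1.0000) = -56.00 mV

-56.0 mV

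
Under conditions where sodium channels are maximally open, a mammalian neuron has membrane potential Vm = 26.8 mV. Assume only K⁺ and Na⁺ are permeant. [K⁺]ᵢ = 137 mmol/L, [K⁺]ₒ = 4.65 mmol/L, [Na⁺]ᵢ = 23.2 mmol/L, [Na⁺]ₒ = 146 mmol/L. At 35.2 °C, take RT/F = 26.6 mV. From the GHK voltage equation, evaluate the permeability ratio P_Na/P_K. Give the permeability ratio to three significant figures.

Let α = P_Na/P_K. GHK: Vm = 26.6·ln[(Kₒ + α·Naₒ)/(Kᵢ + α·Naᵢ)].
e^(Vm/26.6) = e^(26.8/26.6) = 2.7388
So 2.7388·(Kᵢ + α·Naᵢ) = Kₒ + α·Naₒ → α = (2.7388·137.0 − 4.65) / (146.0 − 2.7388·23.2)
α = (375.2 − 4.65) / (146.0 − 63.54) = 370.6/82.46 = 4.494

4.49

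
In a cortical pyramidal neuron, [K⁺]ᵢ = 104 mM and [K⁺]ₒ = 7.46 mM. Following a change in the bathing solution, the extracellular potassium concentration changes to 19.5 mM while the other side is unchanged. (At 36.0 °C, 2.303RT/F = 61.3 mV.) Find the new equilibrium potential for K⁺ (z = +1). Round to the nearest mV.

-45 mV

After the shift: [K⁺]_out = 19.5, [K⁺]_in = 104 mM.
E_new = (61.3/1)·log₁₀(19.5/104) = 61.30 · (-0.7270) = -44.57 mV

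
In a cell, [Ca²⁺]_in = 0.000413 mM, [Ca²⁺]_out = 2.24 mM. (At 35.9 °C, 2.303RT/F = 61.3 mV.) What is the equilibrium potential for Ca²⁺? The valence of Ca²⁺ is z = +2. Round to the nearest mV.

114 mV

E = (61.3/z) · log₁₀([Ca²⁺]_out/[Ca²⁺]_in) with z = +2.
= (61.3/2) · log₁₀(2.24/0.000413) = 30.65 · log₁₀(5424)
= 30.65 · (3.7343) = 114.46 mV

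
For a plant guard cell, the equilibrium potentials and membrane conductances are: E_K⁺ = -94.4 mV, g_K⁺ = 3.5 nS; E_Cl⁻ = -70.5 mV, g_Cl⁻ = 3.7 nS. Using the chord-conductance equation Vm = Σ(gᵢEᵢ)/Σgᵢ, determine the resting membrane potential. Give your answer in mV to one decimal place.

Σ gᵢEᵢ = 3.5·(-94.4) + 3.7·(-70.5) = -591.25
Σ gᵢ = 3.5 + 3.7 = 7.2
Vm = -591.25 / 7.2 = -82.12 mV

-82.1 mV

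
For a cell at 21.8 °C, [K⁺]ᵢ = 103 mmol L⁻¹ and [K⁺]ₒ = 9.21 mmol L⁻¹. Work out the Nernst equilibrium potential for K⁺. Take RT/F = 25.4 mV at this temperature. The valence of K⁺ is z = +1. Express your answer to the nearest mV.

E = (25.4/z) · ln([K⁺]_out/[K⁺]_in) with z = +1.
= (25.4/1) · ln(9.21/103) = 25.40 · ln(0.08942)
= 25.40 · (-2.4144) = -61.33 mV

-61 mV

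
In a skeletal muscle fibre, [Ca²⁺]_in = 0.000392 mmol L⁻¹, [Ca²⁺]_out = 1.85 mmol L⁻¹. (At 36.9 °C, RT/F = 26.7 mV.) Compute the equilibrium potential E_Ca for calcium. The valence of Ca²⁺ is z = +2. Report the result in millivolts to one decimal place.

112.9 mV

E = (26.7/z) · ln([Ca²⁺]_out/[Ca²⁺]_in) with z = +2.
= (26.7/2) · ln(1.85/0.000392) = 13.35 · ln(4719)
= 13.35 · (8.4594) = 112.93 mV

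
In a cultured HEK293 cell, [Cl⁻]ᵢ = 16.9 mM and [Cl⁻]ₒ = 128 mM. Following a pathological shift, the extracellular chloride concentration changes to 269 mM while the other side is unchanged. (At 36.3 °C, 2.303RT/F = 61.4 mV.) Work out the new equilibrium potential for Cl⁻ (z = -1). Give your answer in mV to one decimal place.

-73.8 mV

After the shift: [Cl⁻]_out = 269, [Cl⁻]_in = 16.9 mM.
E_new = (61.4/-1)·log₁₀(269/16.9) = -61.40 · (1.2019) = -73.79 mV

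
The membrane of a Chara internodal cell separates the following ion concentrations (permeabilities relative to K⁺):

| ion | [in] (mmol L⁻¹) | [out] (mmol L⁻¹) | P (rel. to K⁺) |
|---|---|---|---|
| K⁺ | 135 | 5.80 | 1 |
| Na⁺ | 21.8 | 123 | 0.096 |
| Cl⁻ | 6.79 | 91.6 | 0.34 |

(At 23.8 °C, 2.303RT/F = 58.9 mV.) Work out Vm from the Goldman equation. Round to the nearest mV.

-55 mV

Vm = 58.9 · log₁₀[(Σ P·[cation]ₒ + Σ P·[anion]ᵢ) / (Σ P·[cation]ᵢ + Σ P·[anion]ₒ)]
Numerator = 1×5.80 + 0.096×123 + 0.34×6.79 = 19.92
Denominator = 1×135 + 0.096×21.8 + 0.34×91.6 = 168.2
Vm = 58.9 · log₁₀(0.11838) = 58.9 × (-0.9267) = -54.58 mV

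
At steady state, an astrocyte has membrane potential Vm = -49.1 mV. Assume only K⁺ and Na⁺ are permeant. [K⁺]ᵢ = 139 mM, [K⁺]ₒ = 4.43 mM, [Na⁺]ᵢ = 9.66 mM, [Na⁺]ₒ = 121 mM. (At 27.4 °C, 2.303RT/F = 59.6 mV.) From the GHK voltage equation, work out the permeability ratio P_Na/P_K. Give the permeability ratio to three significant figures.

Let α = P_Na/P_K. GHK: Vm = 59.6·log₁₀[(Kₒ + α·Naₒ)/(Kᵢ + α·Naᵢ)].
10^(Vm/59.6) = 10^(-49.1/59.6) = 0.15003
So 0.15003·(Kᵢ + α·Naᵢ) = Kₒ + α·Naₒ → α = (0.15003·139.0 − 4.43) / (121.0 − 0.15003·9.66)
α = (20.85 − 4.43) / (121.0 − 1.449) = 16.42/119.6 = 0.1374

0.137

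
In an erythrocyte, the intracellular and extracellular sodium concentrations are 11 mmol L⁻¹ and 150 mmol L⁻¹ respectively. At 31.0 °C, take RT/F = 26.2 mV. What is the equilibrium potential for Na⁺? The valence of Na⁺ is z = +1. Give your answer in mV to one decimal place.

E = (26.2/z) · ln([Na⁺]_out/[Na⁺]_in) with z = +1.
= (26.2/1) · ln(150/11) = 26.20 · ln(13.64)
= 26.20 · (2.6127) = 68.45 mV

68.5 mV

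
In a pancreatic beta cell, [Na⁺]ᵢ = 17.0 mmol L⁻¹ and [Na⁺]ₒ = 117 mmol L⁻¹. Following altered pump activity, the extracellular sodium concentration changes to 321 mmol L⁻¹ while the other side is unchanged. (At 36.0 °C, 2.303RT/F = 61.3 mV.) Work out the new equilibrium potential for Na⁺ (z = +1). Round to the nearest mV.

78 mV

After the shift: [Na⁺]_out = 321, [Na⁺]_in = 17.0 mmol L⁻¹.
E_new = (61.3/1)·log₁₀(321/17.0) = 61.30 · (1.2761) = 78.22 mV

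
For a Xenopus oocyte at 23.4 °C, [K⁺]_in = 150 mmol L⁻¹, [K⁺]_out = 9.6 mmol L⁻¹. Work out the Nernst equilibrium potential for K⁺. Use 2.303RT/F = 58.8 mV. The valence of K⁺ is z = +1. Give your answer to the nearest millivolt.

-70 mV

E = (58.8/z) · log₁₀([K⁺]_out/[K⁺]_in) with z = +1.
= (58.8/1) · log₁₀(9.6/150) = 58.80 · log₁₀(0.064)
= 58.80 · (-1.1938) = -70.20 mV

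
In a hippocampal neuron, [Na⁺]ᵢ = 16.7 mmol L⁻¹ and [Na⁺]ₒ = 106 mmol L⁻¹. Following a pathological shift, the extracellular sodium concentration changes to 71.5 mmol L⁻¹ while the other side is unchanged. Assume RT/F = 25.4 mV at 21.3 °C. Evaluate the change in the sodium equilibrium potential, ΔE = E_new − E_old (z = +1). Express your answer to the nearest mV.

E_old = (25.4/1)·ln(106/16.7) = 46.94 mV
E_new = (25.4/1)·ln(71.5/16.7) = 36.94 mV
ΔE = 36.94 − (46.94) = -10.00 mV

-10 mV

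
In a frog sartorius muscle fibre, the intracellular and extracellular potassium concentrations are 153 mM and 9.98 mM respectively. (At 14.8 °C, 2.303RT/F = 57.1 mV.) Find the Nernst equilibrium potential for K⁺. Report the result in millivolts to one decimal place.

E = (57.1/z) · log₁₀([K⁺]_out/[K⁺]_in) with z = +1.
= (57.1/1) · log₁₀(9.98/153) = 57.10 · log₁₀(0.06523)
= 57.10 · (-1.1856) = -67.70 mV

-67.7 mV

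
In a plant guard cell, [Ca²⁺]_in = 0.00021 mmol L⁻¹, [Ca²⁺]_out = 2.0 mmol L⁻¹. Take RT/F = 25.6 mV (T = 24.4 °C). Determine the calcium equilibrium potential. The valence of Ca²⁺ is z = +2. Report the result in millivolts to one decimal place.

117.3 mV

E = (25.6/z) · ln([Ca²⁺]_out/[Ca²⁺]_in) with z = +2.
= (25.6/2) · ln(2.0/0.00021) = 12.80 · ln(9524)
= 12.80 · (9.1616) = 117.27 mV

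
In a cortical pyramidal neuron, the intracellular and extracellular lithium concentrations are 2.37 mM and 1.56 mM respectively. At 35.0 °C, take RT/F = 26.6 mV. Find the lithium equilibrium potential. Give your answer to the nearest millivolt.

-11 mV

E = (26.6/z) · ln([Li⁺]_out/[Li⁺]_in) with z = +1.
= (26.6/1) · ln(1.56/2.37) = 26.60 · ln(0.6582)
= 26.60 · (-0.4182) = -11.12 mV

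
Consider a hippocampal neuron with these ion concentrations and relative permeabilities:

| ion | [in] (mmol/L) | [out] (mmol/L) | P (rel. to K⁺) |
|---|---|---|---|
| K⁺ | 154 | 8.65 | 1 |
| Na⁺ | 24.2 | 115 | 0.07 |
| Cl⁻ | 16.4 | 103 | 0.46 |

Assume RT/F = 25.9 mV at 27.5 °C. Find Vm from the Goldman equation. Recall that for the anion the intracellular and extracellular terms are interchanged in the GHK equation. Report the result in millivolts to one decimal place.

Vm = 25.9 · ln[(Σ P·[cation]ₒ + Σ P·[anion]ᵢ) / (Σ P·[cation]ᵢ + Σ P·[anion]ₒ)]
Numerator = 1×8.65 + 0.07×115 + 0.46×16.4 = 24.24
Denominator = 1×154 + 0.07×24.2 + 0.46×103 = 203.1
Vm = 25.9 · ln(0.11939) = 25.9 × (-2.1254) = -55.05 mV

-55.0 mV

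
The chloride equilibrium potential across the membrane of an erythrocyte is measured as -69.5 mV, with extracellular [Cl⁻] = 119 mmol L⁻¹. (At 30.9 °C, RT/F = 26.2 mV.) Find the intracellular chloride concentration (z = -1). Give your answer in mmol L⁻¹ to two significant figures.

8.4 mmol L⁻¹

Nernst: E = (26.2/-1) · ln([out]/[in]), so ln([out]/[in]) = -69.5 × -1 / 26.2 = 2.6527.
[out]/[in] = e^(2.6527) = 14.19.
[in] = 119 / 14.19 = 8.385 mmol L⁻¹.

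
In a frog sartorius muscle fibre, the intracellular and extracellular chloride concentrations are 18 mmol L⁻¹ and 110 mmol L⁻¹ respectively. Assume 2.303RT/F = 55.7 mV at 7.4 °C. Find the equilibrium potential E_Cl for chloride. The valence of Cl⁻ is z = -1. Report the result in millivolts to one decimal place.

E = (55.7/z) · log₁₀([Cl⁻]_out/[Cl⁻]_in) with z = -1.
For an anion, dividing by z = -1 reverses the sign.
= (55.7/-1) · log₁₀(110/18) = -55.70 · log₁₀(6.111)
= -55.70 · (0.7861) = -43.79 mV

-43.8 mV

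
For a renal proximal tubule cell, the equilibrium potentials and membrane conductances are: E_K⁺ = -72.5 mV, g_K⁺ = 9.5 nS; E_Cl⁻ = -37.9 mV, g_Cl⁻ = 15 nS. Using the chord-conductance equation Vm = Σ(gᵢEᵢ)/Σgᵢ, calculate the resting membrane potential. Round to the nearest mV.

Σ gᵢEᵢ = 9.5·(-72.5) + 15·(-37.9) = -1257.25
Σ gᵢ = 9.5 + 15 = 24.5
Vm = -1257.25 / 24.5 = -51.32 mV

-51 mV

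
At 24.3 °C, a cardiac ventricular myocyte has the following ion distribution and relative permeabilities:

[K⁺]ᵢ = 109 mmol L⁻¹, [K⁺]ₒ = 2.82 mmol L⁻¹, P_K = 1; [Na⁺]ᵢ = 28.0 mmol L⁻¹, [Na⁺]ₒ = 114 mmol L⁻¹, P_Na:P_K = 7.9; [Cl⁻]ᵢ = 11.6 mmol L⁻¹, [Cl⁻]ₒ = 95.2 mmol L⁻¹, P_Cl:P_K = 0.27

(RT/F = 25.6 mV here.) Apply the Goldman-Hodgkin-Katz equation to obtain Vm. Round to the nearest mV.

Vm = 25.6 · ln[(Σ P·[cation]ₒ + Σ P·[anion]ᵢ) / (Σ P·[cation]ᵢ + Σ P·[anion]ₒ)]
Numerator = 1×2.82 + 7.9×114 + 0.27×11.6 = 906.6
Denominator = 1×109 + 7.9×28.0 + 0.27×95.2 = 355.9
Vm = 25.6 · ln(2.5472) = 25.6 × (0.9350) = 23.94 mV

24 mV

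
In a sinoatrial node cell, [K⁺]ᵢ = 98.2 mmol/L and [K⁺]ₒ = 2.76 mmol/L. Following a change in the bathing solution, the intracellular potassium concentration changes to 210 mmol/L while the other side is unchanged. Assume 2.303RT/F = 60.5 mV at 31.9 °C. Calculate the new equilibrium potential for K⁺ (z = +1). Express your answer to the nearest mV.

After the shift: [K⁺]_out = 2.76, [K⁺]_in = 210 mmol/L.
E_new = (60.5/1)·log₁₀(2.76/210) = 60.50 · (-1.8813) = -113.82 mV

-114 mV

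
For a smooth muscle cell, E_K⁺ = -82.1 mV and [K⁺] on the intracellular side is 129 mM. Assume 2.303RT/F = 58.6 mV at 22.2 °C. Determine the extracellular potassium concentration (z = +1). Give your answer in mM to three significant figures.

5.12 mM

Nernst: E = (58.6/1) · log₁₀([out]/[in]), so log₁₀([out]/[in]) = -82.1 × 1 / 58.6 = -1.4010.
[out]/[in] = 10^(-1.4010) = 0.03972.
[out] = 0.03972 × 129 = 5.123 mM.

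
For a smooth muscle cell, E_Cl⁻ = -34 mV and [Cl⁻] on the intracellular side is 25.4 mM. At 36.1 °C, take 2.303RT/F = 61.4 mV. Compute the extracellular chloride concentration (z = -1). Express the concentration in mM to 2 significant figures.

Nernst: E = (61.4/-1) · log₁₀([out]/[in]), so log₁₀([out]/[in]) = -34.0 × -1 / 61.4 = 0.5537.
[out]/[in] = 10^(0.5537) = 3.579.
[out] = 3.579 × 25.4 = 90.9 mM.

91 mM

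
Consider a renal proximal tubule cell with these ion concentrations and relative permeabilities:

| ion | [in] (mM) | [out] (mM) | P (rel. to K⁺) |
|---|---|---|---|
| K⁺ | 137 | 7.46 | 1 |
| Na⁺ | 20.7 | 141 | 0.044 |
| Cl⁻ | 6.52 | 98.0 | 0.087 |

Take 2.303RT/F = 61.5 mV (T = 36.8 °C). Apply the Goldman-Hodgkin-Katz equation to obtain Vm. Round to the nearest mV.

Vm = 61.5 · log₁₀[(Σ P·[cation]ₒ + Σ P·[anion]ᵢ) / (Σ P·[cation]ᵢ + Σ P·[anion]ₒ)]
Numerator = 1×7.46 + 0.044×141 + 0.087×6.52 = 14.23
Denominator = 1×137 + 0.044×20.7 + 0.087×98.0 = 146.4
Vm = 61.5 · log₁₀(0.097183) = 61.5 × (-1.0124) = -62.26 mV

-62 mV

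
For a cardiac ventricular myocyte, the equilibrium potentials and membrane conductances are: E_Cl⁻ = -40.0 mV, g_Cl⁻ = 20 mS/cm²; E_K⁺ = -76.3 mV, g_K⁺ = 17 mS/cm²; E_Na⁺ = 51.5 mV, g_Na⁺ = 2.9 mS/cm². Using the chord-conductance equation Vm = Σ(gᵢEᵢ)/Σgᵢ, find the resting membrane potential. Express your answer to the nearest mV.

-49 mV

Σ gᵢEᵢ = 20·(-40.0) + 17·(-76.3) + 2.9·(51.5) = -1947.75
Σ gᵢ = 20 + 17 + 2.9 = 39.9
Vm = -1947.75 / 39.9 = -48.82 mV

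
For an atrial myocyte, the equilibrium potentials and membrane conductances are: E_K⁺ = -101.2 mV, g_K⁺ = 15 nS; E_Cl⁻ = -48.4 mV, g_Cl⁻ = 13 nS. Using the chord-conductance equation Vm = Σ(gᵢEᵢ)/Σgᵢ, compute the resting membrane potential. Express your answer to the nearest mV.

Σ gᵢEᵢ = 15·(-101.2) + 13·(-48.4) = -2147.20
Σ gᵢ = 15 + 13 = 28
Vm = -2147.20 / 28 = -76.69 mV

-77 mV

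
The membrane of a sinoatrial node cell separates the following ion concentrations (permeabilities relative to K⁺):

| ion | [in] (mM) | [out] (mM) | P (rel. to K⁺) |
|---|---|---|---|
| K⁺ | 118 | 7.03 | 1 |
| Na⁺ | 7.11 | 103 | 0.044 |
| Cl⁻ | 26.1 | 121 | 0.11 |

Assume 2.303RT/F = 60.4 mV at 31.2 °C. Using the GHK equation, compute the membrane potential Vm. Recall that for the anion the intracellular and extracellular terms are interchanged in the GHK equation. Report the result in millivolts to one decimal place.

Vm = 60.4 · log₁₀[(Σ P·[cation]ₒ + Σ P·[anion]ᵢ) / (Σ P·[cation]ᵢ + Σ P·[anion]ₒ)]
Numerator = 1×7.03 + 0.044×103 + 0.11×26.1 = 14.43
Denominator = 1×118 + 0.044×7.11 + 0.11×121 = 131.6
Vm = 60.4 · log₁₀(0.10965) = 60.4 × (-0.9600) = -57.98 mV

-58.0 mV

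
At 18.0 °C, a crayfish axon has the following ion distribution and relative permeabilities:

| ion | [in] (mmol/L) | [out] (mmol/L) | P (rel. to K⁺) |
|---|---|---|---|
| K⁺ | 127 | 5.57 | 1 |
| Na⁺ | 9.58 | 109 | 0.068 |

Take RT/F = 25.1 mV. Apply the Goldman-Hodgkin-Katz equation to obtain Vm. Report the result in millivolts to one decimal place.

-57.4 mV

Vm = 25.1 · ln[(Σ P·[cation]ₒ + Σ P·[anion]ᵢ) / (Σ P·[cation]ᵢ + Σ P·[anion]ₒ)]
Numerator = 1×5.57 + 0.068×109 = 12.98
Denominator = 1×127 + 0.068×9.58 = 127.7
Vm = 25.1 · ln(0.1017) = 25.1 × (-2.2857) = -57.37 mV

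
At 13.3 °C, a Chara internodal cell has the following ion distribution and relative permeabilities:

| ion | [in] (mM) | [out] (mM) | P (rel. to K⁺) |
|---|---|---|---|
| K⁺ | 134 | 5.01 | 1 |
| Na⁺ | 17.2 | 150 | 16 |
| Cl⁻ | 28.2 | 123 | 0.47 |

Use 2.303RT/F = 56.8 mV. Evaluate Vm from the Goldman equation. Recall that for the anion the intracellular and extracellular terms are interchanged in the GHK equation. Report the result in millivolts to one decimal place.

40.6 mV

Vm = 56.8 · log₁₀[(Σ P·[cation]ₒ + Σ P·[anion]ᵢ) / (Σ P·[cation]ᵢ + Σ P·[anion]ₒ)]
Numerator = 1×5.01 + 16×150 + 0.47×28.2 = 2418
Denominator = 1×134 + 16×17.2 + 0.47×123 = 467
Vm = 56.8 · log₁₀(5.1782) = 56.8 × (0.7142) = 40.57 mV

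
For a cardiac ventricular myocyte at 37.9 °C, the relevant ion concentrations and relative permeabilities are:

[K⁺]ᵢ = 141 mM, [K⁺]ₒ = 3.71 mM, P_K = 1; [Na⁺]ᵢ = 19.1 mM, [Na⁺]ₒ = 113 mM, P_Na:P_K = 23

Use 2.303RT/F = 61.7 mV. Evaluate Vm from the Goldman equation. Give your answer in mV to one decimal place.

40.2 mV

Vm = 61.7 · log₁₀[(Σ P·[cation]ₒ + Σ P·[anion]ᵢ) / (Σ P·[cation]ᵢ + Σ P·[anion]ₒ)]
Numerator = 1×3.71 + 23×113 = 2603
Denominator = 1×141 + 23×19.1 = 580.3
Vm = 61.7 · log₁₀(4.4851) = 61.7 × (0.6518) = 40.21 mV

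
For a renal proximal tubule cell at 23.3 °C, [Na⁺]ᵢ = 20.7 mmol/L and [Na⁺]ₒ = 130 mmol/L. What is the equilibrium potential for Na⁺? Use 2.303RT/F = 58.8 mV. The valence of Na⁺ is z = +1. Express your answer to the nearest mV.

47 mV

E = (58.8/z) · log₁₀([Na⁺]_out/[Na⁺]_in) with z = +1.
= (58.8/1) · log₁₀(130/20.7) = 58.80 · log₁₀(6.28)
= 58.80 · (0.7980) = 46.92 mV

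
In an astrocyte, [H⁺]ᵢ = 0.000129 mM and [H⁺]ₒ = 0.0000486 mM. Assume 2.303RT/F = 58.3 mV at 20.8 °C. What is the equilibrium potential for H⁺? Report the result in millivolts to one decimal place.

E = (58.3/z) · log₁₀([H⁺]_out/[H⁺]_in) with z = +1.
= (58.3/1) · log₁₀(0.0000486/0.000129) = 58.30 · log₁₀(0.3767)
= 58.30 · (-0.4240) = -24.72 mV

-24.7 mV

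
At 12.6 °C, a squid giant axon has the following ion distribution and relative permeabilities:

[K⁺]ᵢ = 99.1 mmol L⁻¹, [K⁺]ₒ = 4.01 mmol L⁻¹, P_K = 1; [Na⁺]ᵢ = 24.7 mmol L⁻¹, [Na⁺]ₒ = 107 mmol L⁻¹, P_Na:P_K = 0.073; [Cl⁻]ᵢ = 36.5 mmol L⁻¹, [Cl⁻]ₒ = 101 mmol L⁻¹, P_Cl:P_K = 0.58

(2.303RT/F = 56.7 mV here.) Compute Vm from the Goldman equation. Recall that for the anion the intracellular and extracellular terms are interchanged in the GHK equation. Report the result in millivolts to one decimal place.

-38.8 mV

Vm = 56.7 · log₁₀[(Σ P·[cation]ₒ + Σ P·[anion]ᵢ) / (Σ P·[cation]ᵢ + Σ P·[anion]ₒ)]
Numerator = 1×4.01 + 0.073×107 + 0.58×36.5 = 32.99
Denominator = 1×99.1 + 0.073×24.7 + 0.58×101 = 159.5
Vm = 56.7 · log₁₀(0.20686) = 56.7 × (-0.6843) = -38.80 mV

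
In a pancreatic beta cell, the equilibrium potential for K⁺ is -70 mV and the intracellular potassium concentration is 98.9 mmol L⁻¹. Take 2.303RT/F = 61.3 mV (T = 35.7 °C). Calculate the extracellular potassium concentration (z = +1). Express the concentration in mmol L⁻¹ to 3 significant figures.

7.13 mmol L⁻¹

Nernst: E = (61.3/1) · log₁₀([out]/[in]), so log₁₀([out]/[in]) = -70.0 × 1 / 61.3 = -1.1419.
[out]/[in] = 10^(-1.1419) = 0.07212.
[out] = 0.07212 × 98.9 = 7.133 mmol L⁻¹.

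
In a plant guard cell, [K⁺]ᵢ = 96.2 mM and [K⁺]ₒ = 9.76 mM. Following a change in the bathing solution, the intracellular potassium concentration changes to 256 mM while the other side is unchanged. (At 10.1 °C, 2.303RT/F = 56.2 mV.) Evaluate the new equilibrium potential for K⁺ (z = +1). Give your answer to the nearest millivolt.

After the shift: [K⁺]_out = 9.76, [K⁺]_in = 256 mM.
E_new = (56.2/1)·log₁₀(9.76/256) = 56.20 · (-1.4188) = -79.74 mV

-80 mV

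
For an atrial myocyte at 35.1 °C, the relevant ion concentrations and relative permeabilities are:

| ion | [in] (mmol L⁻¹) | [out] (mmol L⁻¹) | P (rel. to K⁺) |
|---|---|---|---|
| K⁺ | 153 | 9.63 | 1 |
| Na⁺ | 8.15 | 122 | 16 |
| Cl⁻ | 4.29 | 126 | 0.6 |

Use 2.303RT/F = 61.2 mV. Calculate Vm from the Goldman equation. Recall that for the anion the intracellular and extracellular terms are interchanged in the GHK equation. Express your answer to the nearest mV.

Vm = 61.2 · log₁₀[(Σ P·[cation]ₒ + Σ P·[anion]ᵢ) / (Σ P·[cation]ᵢ + Σ P·[anion]ₒ)]
Numerator = 1×9.63 + 16×122 + 0.6×4.29 = 1964
Denominator = 1×153 + 16×8.15 + 0.6×126 = 359
Vm = 61.2 · log₁₀(5.4713) = 61.2 × (0.7381) = 45.17 mV

45 mV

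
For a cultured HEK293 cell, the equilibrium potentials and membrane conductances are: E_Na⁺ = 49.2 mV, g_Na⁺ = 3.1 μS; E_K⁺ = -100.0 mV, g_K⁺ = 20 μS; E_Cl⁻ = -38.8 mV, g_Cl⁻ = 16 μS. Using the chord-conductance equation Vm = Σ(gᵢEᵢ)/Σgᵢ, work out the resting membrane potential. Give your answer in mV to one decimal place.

Σ gᵢEᵢ = 3.1·(49.2) + 20·(-100.0) + 16·(-38.8) = -2468.28
Σ gᵢ = 3.1 + 20 + 16 = 39.1
Vm = -2468.28 / 39.1 = -63.13 mV

-63.1 mV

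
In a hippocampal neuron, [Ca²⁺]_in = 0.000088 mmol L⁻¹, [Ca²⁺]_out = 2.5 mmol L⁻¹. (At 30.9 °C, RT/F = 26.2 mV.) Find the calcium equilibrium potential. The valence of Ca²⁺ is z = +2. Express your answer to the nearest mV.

E = (26.2/z) · ln([Ca²⁺]_out/[Ca²⁺]_in) with z = +2.
= (26.2/2) · ln(2.5/0.000088) = 13.10 · ln(2.841e+04)
= 13.10 · (10.2545) = 134.33 mV

134 mV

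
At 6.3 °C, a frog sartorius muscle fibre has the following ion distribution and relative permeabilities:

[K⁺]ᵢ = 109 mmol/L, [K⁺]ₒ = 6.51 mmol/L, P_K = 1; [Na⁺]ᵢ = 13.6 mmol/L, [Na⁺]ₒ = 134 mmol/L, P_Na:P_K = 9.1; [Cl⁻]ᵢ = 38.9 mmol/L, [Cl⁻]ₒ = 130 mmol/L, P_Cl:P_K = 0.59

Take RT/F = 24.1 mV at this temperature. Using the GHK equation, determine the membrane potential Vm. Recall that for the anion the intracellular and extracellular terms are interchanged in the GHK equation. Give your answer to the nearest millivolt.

Vm = 24.1 · ln[(Σ P·[cation]ₒ + Σ P·[anion]ᵢ) / (Σ P·[cation]ᵢ + Σ P·[anion]ₒ)]
Numerator = 1×6.51 + 9.1×134 + 0.59×38.9 = 1249
Denominator = 1×109 + 9.1×13.6 + 0.59×130 = 309.5
Vm = 24.1 · ln(4.0356) = 24.1 × (1.3952) = 33.62 mV

34 mV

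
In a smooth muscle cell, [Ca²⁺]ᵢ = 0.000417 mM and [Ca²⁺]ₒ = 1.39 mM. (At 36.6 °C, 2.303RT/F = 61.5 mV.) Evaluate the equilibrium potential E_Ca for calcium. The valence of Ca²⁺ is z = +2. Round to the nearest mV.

108 mV

E = (61.5/z) · log₁₀([Ca²⁺]_out/[Ca²⁺]_in) with z = +2.
= (61.5/2) · log₁₀(1.39/0.000417) = 30.75 · log₁₀(3333)
= 30.75 · (3.5229) = 108.33 mV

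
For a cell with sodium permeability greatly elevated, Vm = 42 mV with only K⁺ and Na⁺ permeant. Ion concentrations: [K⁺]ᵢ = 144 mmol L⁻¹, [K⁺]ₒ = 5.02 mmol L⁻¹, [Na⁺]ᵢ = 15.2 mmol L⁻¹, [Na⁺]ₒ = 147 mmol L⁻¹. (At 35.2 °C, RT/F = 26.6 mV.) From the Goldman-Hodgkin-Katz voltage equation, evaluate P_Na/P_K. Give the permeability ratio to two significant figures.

9.5

Let α = P_Na/P_K. GHK: Vm = 26.6·ln[(Kₒ + α·Naₒ)/(Kᵢ + α·Naᵢ)].
e^(Vm/26.6) = e^(42.0/26.6) = 4.8498
So 4.8498·(Kᵢ + α·Naᵢ) = Kₒ + α·Naₒ → α = (4.8498·144.0 − 5.02) / (147.0 − 4.8498·15.2)
α = (698.4 − 5.02) / (147.0 − 73.72) = 693.4/73.28 = 9.461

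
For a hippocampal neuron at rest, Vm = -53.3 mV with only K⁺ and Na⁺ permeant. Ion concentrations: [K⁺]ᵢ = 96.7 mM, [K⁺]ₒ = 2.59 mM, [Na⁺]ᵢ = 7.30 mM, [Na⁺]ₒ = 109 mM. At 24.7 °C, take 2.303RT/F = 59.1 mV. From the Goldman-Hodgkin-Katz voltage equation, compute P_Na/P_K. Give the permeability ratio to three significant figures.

Let α = P_Na/P_K. GHK: Vm = 59.1·log₁₀[(Kₒ + α·Naₒ)/(Kᵢ + α·Naᵢ)].
10^(Vm/59.1) = 10^(-53.3/59.1) = 0.12535
So 0.12535·(Kᵢ + α·Naᵢ) = Kₒ + α·Naₒ → α = (0.12535·96.7 − 2.59) / (109.0 − 0.12535·7.3)
α = (12.12 − 2.59) / (109.0 − 0.9151) = 9.532/108.1 = 0.08819

0.0882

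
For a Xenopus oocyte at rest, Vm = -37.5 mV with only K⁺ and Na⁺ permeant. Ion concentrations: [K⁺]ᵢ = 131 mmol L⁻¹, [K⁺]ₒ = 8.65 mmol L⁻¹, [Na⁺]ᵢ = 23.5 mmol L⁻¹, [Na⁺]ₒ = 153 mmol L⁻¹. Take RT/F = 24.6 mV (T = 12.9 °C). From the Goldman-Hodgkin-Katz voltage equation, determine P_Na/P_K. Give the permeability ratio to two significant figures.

Let α = P_Na/P_K. GHK: Vm = 24.6·ln[(Kₒ + α·Naₒ)/(Kᵢ + α·Naᵢ)].
e^(Vm/24.6) = e^(-37.5/24.6) = 0.21775
So 0.21775·(Kᵢ + α·Naᵢ) = Kₒ + α·Naₒ → α = (0.21775·131.0 − 8.65) / (153.0 − 0.21775·23.5)
α = (28.53 − 8.65) / (153.0 − 5.117) = 19.88/147.9 = 0.1344

0.13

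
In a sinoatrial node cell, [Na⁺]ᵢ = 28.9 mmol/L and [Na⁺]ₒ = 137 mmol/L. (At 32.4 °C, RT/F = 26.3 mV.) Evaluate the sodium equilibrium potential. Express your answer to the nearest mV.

E = (26.3/z) · ln([Na⁺]_out/[Na⁺]_in) with z = +1.
= (26.3/1) · ln(137/28.9) = 26.30 · ln(4.74)
= 26.30 · (1.5561) = 40.93 mV

41 mV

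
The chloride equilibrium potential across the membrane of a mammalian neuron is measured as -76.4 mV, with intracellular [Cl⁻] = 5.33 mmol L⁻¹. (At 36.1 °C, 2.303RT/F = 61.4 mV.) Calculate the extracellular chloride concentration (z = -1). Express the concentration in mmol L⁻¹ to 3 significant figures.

Nernst: E = (61.4/-1) · log₁₀([out]/[in]), so log₁₀([out]/[in]) = -76.4 × -1 / 61.4 = 1.2443.
[out]/[in] = 10^(1.2443) = 17.55.
[out] = 17.55 × 5.33 = 93.55 mmol L⁻¹.

93.5 mmol L⁻¹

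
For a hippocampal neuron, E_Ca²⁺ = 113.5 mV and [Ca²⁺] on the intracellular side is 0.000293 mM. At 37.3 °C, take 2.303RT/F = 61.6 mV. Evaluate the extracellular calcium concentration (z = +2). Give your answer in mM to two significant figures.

Nernst: E = (61.6/2) · log₁₀([out]/[in]), so log₁₀([out]/[in]) = 113.5 × 2 / 61.6 = 3.6851.
[out]/[in] = 10^(3.6851) = 4842.
[out] = 4842 × 0.000293 = 1.419 mM.

1.4 mM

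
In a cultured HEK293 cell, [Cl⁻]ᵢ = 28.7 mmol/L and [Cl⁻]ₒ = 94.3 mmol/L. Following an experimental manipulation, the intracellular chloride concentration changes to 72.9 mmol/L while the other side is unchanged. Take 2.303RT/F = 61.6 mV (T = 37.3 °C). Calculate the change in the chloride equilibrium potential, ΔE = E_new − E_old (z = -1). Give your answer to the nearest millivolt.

25 mV

E_old = (61.6/-1)·log₁₀(94.3/28.7) = -31.82 mV
E_new = (61.6/-1)·log₁₀(94.3/72.9) = -6.89 mV
ΔE = -6.89 − (-31.82) = 24.94 mV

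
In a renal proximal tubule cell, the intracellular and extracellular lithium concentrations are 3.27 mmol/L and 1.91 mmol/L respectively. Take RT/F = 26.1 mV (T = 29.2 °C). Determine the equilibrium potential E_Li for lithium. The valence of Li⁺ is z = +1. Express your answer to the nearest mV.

-14 mV

E = (26.1/z) · ln([Li⁺]_out/[Li⁺]_in) with z = +1.
= (26.1/1) · ln(1.91/3.27) = 26.10 · ln(0.5841)
= 26.10 · (-0.5377) = -14.03 mV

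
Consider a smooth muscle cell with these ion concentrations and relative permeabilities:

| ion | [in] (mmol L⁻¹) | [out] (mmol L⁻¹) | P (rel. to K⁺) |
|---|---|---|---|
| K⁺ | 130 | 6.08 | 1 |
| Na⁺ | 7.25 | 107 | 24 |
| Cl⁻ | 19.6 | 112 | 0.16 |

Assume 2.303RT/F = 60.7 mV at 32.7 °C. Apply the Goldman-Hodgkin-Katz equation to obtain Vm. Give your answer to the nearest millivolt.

55 mV

Vm = 60.7 · log₁₀[(Σ P·[cation]ₒ + Σ P·[anion]ᵢ) / (Σ P·[cation]ᵢ + Σ P·[anion]ₒ)]
Numerator = 1×6.08 + 24×107 + 0.16×19.6 = 2577
Denominator = 1×130 + 24×7.25 + 0.16×112 = 321.9
Vm = 60.7 · log₁₀(8.0058) = 60.7 × (0.9034) = 54.84 mV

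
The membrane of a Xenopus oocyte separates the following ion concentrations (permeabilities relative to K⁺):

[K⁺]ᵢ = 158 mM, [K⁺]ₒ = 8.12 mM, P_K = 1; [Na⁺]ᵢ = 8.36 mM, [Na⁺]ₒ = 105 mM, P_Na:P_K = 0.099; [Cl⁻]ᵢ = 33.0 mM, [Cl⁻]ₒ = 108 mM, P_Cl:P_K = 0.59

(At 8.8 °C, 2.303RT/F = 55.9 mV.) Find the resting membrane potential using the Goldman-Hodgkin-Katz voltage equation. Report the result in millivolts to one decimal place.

Vm = 55.9 · log₁₀[(Σ P·[cation]ₒ + Σ P·[anion]ᵢ) / (Σ P·[cation]ᵢ + Σ P·[anion]ₒ)]
Numerator = 1×8.12 + 0.099×105 + 0.59×33.0 = 37.98
Denominator = 1×158 + 0.099×8.36 + 0.59×108 = 222.5
Vm = 55.9 · log₁₀(0.17068) = 55.9 × (-0.7678) = -42.92 mV

-42.9 mV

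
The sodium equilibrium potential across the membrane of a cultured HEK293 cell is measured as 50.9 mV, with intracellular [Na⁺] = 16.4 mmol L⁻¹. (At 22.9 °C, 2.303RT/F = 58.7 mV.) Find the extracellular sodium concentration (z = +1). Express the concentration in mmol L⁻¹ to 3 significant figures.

121 mmol L⁻¹

Nernst: E = (58.7/1) · log₁₀([out]/[in]), so log₁₀([out]/[in]) = 50.9 × 1 / 58.7 = 0.8671.
[out]/[in] = 10^(0.8671) = 7.364.
[out] = 7.364 × 16.4 = 120.8 mmol L⁻¹.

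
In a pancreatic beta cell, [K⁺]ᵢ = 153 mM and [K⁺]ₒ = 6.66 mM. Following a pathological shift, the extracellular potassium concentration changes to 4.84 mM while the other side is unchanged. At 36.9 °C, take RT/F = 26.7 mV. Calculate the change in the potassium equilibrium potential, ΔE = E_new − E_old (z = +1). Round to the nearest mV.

E_old = (26.7/1)·ln(6.66/153) = -83.69 mV
E_new = (26.7/1)·ln(4.84/153) = -92.21 mV
ΔE = -92.21 − (-83.69) = -8.52 mV

-9 mV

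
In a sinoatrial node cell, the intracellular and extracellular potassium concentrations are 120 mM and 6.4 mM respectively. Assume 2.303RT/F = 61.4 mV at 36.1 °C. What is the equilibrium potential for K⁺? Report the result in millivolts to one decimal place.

-78.2 mV

E = (61.4/z) · log₁₀([K⁺]_out/[K⁺]_in) with z = +1.
= (61.4/1) · log₁₀(6.4/120) = 61.40 · log₁₀(0.05333)
= 61.40 · (-1.2730) = -78.16 mV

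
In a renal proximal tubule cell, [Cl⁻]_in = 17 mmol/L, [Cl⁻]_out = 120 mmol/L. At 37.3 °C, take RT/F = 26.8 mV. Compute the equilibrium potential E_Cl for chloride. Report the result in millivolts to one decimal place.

E = (26.8/z) · ln([Cl⁻]_out/[Cl⁻]_in) with z = -1.
For an anion, dividing by z = -1 reverses the sign.
= (26.8/-1) · ln(120/17) = -26.80 · ln(7.059)
= -26.80 · (1.9543) = -52.37 mV

-52.4 mV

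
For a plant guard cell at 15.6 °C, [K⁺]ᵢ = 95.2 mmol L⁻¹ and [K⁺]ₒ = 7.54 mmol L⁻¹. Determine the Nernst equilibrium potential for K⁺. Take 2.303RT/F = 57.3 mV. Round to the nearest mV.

-63 mV

E = (57.3/z) · log₁₀([K⁺]_out/[K⁺]_in) with z = +1.
= (57.3/1) · log₁₀(7.54/95.2) = 57.30 · log₁₀(0.0792)
= 57.30 · (-1.1013) = -63.10 mV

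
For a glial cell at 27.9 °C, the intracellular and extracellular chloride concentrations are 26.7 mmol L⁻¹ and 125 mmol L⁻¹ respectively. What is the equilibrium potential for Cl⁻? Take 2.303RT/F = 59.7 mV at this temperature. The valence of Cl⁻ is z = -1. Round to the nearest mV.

-40 mV

E = (59.7/z) · log₁₀([Cl⁻]_out/[Cl⁻]_in) with z = -1.
For an anion, dividing by z = -1 reverses the sign.
= (59.7/-1) · log₁₀(125/26.7) = -59.70 · log₁₀(4.682)
= -59.70 · (0.6704) = -40.02 mV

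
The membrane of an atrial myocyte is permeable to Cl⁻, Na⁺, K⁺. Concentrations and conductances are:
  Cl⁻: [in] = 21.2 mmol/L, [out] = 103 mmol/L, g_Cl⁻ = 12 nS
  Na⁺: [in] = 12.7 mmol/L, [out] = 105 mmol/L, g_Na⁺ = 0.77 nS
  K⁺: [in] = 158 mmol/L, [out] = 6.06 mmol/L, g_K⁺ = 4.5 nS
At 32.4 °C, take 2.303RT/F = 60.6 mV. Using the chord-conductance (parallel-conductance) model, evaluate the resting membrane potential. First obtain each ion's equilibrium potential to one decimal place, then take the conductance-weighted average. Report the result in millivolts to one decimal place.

-48.8 mV

E_Cl⁻ = (60.6/-1)·log₁₀(103/21.2) = -41.6 mV
E_Na⁺ = (60.6/1)·log₁₀(105/12.7) = 55.6 mV
E_K⁺ = (60.6/1)·log₁₀(6.06/158) = -85.8 mV
Vm = (Σ gᵢEᵢ)/(Σ gᵢ) = (12·-41.6 + 0.77·55.6 + 4.5·-85.8) / (12 + 0.77 + 4.5)
= -842.49 / 17.27 = -48.78 mV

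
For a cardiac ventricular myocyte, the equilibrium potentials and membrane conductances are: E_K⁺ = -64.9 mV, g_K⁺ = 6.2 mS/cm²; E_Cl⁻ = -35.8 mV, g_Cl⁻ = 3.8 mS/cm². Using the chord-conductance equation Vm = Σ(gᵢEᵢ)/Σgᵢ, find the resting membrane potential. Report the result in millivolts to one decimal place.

Σ gᵢEᵢ = 6.2·(-64.9) + 3.8·(-35.8) = -538.42
Σ gᵢ = 6.2 + 3.8 = 10
Vm = -538.42 / 10 = -53.84 mV

-53.8 mV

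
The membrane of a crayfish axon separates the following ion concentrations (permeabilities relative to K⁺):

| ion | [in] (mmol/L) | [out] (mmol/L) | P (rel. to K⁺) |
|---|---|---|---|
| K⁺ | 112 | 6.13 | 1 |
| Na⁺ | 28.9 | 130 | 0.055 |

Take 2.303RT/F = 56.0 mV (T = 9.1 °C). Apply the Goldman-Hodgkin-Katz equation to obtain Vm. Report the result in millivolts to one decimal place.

-52.2 mV

Vm = 56.0 · log₁₀[(Σ P·[cation]ₒ + Σ P·[anion]ᵢ) / (Σ P·[cation]ᵢ + Σ P·[anion]ₒ)]
Numerator = 1×6.13 + 0.055×130 = 13.28
Denominator = 1×112 + 0.055×28.9 = 113.6
Vm = 56.0 · log₁₀(0.11691) = 56.0 × (-0.9321) = -52.20 mV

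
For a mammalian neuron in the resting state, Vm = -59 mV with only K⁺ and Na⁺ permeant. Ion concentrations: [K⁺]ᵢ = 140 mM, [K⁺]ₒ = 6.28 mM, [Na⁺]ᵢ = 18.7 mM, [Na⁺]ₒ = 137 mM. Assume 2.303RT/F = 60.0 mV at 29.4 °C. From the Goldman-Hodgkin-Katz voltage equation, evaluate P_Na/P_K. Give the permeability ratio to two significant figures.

0.061

Let α = P_Na/P_K. GHK: Vm = 60.0·log₁₀[(Kₒ + α·Naₒ)/(Kᵢ + α·Naᵢ)].
10^(Vm/60.0) = 10^(-59.0/60.0) = 0.10391
So 0.10391·(Kᵢ + α·Naᵢ) = Kₒ + α·Naₒ → α = (0.10391·140.0 − 6.28) / (137.0 − 0.10391·18.7)
α = (14.55 − 6.28) / (137.0 − 1.943) = 8.268/135.1 = 0.06122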